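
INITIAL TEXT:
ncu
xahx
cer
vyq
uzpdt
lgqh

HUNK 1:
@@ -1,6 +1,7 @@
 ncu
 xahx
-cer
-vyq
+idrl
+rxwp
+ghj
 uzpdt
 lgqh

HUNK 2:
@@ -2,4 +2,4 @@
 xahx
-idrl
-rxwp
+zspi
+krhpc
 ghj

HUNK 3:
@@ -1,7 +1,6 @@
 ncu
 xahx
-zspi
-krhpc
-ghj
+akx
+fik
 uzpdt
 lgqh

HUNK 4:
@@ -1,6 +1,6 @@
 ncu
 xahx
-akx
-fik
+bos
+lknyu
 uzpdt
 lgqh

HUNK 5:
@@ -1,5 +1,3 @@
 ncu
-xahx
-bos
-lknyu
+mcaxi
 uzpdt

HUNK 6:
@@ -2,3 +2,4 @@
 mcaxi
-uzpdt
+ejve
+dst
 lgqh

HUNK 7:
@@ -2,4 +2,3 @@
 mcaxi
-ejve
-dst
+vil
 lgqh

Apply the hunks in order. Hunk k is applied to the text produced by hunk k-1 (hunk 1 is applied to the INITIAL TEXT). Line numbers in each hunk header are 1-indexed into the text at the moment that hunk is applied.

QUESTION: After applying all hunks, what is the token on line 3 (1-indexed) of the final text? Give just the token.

Hunk 1: at line 1 remove [cer,vyq] add [idrl,rxwp,ghj] -> 7 lines: ncu xahx idrl rxwp ghj uzpdt lgqh
Hunk 2: at line 2 remove [idrl,rxwp] add [zspi,krhpc] -> 7 lines: ncu xahx zspi krhpc ghj uzpdt lgqh
Hunk 3: at line 1 remove [zspi,krhpc,ghj] add [akx,fik] -> 6 lines: ncu xahx akx fik uzpdt lgqh
Hunk 4: at line 1 remove [akx,fik] add [bos,lknyu] -> 6 lines: ncu xahx bos lknyu uzpdt lgqh
Hunk 5: at line 1 remove [xahx,bos,lknyu] add [mcaxi] -> 4 lines: ncu mcaxi uzpdt lgqh
Hunk 6: at line 2 remove [uzpdt] add [ejve,dst] -> 5 lines: ncu mcaxi ejve dst lgqh
Hunk 7: at line 2 remove [ejve,dst] add [vil] -> 4 lines: ncu mcaxi vil lgqh
Final line 3: vil

Answer: vil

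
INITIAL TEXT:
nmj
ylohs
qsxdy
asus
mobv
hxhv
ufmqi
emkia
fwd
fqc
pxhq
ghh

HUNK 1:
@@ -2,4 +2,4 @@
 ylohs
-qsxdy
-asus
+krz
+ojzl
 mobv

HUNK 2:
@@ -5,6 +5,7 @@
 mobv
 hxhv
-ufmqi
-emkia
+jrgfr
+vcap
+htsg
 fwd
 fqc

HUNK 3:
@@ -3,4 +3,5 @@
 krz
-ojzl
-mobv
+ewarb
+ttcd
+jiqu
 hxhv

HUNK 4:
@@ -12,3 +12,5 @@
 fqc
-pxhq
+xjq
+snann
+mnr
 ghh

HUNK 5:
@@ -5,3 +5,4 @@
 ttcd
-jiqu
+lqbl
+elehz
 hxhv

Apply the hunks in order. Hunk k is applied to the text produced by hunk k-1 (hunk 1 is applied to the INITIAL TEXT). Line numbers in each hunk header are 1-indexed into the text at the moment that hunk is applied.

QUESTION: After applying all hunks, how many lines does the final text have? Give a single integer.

Answer: 17

Derivation:
Hunk 1: at line 2 remove [qsxdy,asus] add [krz,ojzl] -> 12 lines: nmj ylohs krz ojzl mobv hxhv ufmqi emkia fwd fqc pxhq ghh
Hunk 2: at line 5 remove [ufmqi,emkia] add [jrgfr,vcap,htsg] -> 13 lines: nmj ylohs krz ojzl mobv hxhv jrgfr vcap htsg fwd fqc pxhq ghh
Hunk 3: at line 3 remove [ojzl,mobv] add [ewarb,ttcd,jiqu] -> 14 lines: nmj ylohs krz ewarb ttcd jiqu hxhv jrgfr vcap htsg fwd fqc pxhq ghh
Hunk 4: at line 12 remove [pxhq] add [xjq,snann,mnr] -> 16 lines: nmj ylohs krz ewarb ttcd jiqu hxhv jrgfr vcap htsg fwd fqc xjq snann mnr ghh
Hunk 5: at line 5 remove [jiqu] add [lqbl,elehz] -> 17 lines: nmj ylohs krz ewarb ttcd lqbl elehz hxhv jrgfr vcap htsg fwd fqc xjq snann mnr ghh
Final line count: 17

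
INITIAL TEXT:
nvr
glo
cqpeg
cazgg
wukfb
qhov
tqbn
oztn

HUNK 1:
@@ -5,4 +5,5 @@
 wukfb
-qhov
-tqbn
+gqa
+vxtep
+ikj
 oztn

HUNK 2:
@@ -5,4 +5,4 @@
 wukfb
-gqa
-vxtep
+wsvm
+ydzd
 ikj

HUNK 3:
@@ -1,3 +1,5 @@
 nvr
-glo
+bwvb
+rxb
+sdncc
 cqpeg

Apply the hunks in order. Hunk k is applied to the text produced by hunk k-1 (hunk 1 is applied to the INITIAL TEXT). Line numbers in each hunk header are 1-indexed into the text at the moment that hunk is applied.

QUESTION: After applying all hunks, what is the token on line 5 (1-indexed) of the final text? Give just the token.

Answer: cqpeg

Derivation:
Hunk 1: at line 5 remove [qhov,tqbn] add [gqa,vxtep,ikj] -> 9 lines: nvr glo cqpeg cazgg wukfb gqa vxtep ikj oztn
Hunk 2: at line 5 remove [gqa,vxtep] add [wsvm,ydzd] -> 9 lines: nvr glo cqpeg cazgg wukfb wsvm ydzd ikj oztn
Hunk 3: at line 1 remove [glo] add [bwvb,rxb,sdncc] -> 11 lines: nvr bwvb rxb sdncc cqpeg cazgg wukfb wsvm ydzd ikj oztn
Final line 5: cqpeg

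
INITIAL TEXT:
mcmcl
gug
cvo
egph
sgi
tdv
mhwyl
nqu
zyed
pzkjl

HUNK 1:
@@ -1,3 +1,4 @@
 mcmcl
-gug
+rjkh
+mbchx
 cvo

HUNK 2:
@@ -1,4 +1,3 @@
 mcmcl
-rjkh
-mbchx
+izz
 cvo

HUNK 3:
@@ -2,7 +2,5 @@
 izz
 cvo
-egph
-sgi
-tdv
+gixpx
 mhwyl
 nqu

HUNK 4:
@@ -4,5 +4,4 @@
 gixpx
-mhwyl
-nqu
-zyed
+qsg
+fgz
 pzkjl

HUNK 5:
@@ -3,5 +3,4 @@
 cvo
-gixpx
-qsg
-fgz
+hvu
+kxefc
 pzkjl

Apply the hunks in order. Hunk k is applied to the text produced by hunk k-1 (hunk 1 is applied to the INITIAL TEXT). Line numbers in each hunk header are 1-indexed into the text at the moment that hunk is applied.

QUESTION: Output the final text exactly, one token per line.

Answer: mcmcl
izz
cvo
hvu
kxefc
pzkjl

Derivation:
Hunk 1: at line 1 remove [gug] add [rjkh,mbchx] -> 11 lines: mcmcl rjkh mbchx cvo egph sgi tdv mhwyl nqu zyed pzkjl
Hunk 2: at line 1 remove [rjkh,mbchx] add [izz] -> 10 lines: mcmcl izz cvo egph sgi tdv mhwyl nqu zyed pzkjl
Hunk 3: at line 2 remove [egph,sgi,tdv] add [gixpx] -> 8 lines: mcmcl izz cvo gixpx mhwyl nqu zyed pzkjl
Hunk 4: at line 4 remove [mhwyl,nqu,zyed] add [qsg,fgz] -> 7 lines: mcmcl izz cvo gixpx qsg fgz pzkjl
Hunk 5: at line 3 remove [gixpx,qsg,fgz] add [hvu,kxefc] -> 6 lines: mcmcl izz cvo hvu kxefc pzkjl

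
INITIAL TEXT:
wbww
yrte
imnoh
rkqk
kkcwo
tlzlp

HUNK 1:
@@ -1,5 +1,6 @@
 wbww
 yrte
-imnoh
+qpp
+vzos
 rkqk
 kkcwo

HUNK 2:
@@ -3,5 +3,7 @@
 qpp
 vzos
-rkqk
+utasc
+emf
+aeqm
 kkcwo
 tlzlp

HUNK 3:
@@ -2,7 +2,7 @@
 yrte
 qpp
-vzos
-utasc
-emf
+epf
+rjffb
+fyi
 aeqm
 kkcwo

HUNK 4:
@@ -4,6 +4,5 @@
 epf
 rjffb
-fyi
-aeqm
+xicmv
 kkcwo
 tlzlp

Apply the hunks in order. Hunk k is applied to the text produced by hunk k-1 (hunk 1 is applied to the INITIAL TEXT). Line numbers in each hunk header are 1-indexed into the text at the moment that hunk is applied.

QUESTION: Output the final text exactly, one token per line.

Hunk 1: at line 1 remove [imnoh] add [qpp,vzos] -> 7 lines: wbww yrte qpp vzos rkqk kkcwo tlzlp
Hunk 2: at line 3 remove [rkqk] add [utasc,emf,aeqm] -> 9 lines: wbww yrte qpp vzos utasc emf aeqm kkcwo tlzlp
Hunk 3: at line 2 remove [vzos,utasc,emf] add [epf,rjffb,fyi] -> 9 lines: wbww yrte qpp epf rjffb fyi aeqm kkcwo tlzlp
Hunk 4: at line 4 remove [fyi,aeqm] add [xicmv] -> 8 lines: wbww yrte qpp epf rjffb xicmv kkcwo tlzlp

Answer: wbww
yrte
qpp
epf
rjffb
xicmv
kkcwo
tlzlp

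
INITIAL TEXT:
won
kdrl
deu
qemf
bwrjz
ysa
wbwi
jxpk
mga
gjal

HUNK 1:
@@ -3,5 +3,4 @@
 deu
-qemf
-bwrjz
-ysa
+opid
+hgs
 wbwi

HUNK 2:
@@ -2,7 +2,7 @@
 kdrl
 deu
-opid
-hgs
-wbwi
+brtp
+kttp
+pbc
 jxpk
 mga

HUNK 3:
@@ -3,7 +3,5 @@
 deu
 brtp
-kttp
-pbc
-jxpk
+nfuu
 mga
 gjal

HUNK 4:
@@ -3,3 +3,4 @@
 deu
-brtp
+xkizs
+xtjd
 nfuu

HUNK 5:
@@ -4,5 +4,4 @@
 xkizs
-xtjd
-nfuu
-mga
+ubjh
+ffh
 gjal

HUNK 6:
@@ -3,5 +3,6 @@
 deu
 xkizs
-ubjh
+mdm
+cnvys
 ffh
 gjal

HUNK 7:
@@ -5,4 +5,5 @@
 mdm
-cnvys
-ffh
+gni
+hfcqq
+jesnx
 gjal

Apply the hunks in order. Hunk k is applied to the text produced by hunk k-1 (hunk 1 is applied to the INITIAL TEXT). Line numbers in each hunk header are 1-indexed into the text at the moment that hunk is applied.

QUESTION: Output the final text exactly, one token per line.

Answer: won
kdrl
deu
xkizs
mdm
gni
hfcqq
jesnx
gjal

Derivation:
Hunk 1: at line 3 remove [qemf,bwrjz,ysa] add [opid,hgs] -> 9 lines: won kdrl deu opid hgs wbwi jxpk mga gjal
Hunk 2: at line 2 remove [opid,hgs,wbwi] add [brtp,kttp,pbc] -> 9 lines: won kdrl deu brtp kttp pbc jxpk mga gjal
Hunk 3: at line 3 remove [kttp,pbc,jxpk] add [nfuu] -> 7 lines: won kdrl deu brtp nfuu mga gjal
Hunk 4: at line 3 remove [brtp] add [xkizs,xtjd] -> 8 lines: won kdrl deu xkizs xtjd nfuu mga gjal
Hunk 5: at line 4 remove [xtjd,nfuu,mga] add [ubjh,ffh] -> 7 lines: won kdrl deu xkizs ubjh ffh gjal
Hunk 6: at line 3 remove [ubjh] add [mdm,cnvys] -> 8 lines: won kdrl deu xkizs mdm cnvys ffh gjal
Hunk 7: at line 5 remove [cnvys,ffh] add [gni,hfcqq,jesnx] -> 9 lines: won kdrl deu xkizs mdm gni hfcqq jesnx gjal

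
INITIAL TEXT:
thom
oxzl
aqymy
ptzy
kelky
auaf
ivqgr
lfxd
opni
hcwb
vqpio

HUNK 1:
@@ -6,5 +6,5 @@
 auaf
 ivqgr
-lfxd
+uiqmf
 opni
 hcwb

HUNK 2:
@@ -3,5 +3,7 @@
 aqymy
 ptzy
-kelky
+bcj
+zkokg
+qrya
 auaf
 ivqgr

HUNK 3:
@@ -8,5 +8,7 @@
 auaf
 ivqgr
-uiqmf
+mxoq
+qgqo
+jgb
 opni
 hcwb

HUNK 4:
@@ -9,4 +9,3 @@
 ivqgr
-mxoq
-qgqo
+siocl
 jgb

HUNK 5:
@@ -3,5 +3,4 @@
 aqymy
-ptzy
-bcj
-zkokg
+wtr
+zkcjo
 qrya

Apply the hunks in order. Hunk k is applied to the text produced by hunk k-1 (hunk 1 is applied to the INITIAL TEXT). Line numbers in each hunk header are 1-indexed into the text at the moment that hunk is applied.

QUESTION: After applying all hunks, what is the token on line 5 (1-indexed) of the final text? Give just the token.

Hunk 1: at line 6 remove [lfxd] add [uiqmf] -> 11 lines: thom oxzl aqymy ptzy kelky auaf ivqgr uiqmf opni hcwb vqpio
Hunk 2: at line 3 remove [kelky] add [bcj,zkokg,qrya] -> 13 lines: thom oxzl aqymy ptzy bcj zkokg qrya auaf ivqgr uiqmf opni hcwb vqpio
Hunk 3: at line 8 remove [uiqmf] add [mxoq,qgqo,jgb] -> 15 lines: thom oxzl aqymy ptzy bcj zkokg qrya auaf ivqgr mxoq qgqo jgb opni hcwb vqpio
Hunk 4: at line 9 remove [mxoq,qgqo] add [siocl] -> 14 lines: thom oxzl aqymy ptzy bcj zkokg qrya auaf ivqgr siocl jgb opni hcwb vqpio
Hunk 5: at line 3 remove [ptzy,bcj,zkokg] add [wtr,zkcjo] -> 13 lines: thom oxzl aqymy wtr zkcjo qrya auaf ivqgr siocl jgb opni hcwb vqpio
Final line 5: zkcjo

Answer: zkcjo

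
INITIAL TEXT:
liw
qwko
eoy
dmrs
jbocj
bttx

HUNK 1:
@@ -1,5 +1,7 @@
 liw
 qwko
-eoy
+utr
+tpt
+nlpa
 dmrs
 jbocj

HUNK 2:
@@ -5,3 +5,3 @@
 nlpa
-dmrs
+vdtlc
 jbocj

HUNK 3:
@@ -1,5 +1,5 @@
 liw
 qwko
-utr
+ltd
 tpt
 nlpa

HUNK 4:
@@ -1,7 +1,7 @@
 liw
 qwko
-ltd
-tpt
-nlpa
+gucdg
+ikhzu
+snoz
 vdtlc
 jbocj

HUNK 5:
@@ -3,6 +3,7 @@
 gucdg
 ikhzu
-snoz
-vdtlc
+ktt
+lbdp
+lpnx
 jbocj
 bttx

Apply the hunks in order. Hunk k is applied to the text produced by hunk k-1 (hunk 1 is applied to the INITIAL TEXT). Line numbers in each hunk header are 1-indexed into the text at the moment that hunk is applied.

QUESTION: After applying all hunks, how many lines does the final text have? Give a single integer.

Hunk 1: at line 1 remove [eoy] add [utr,tpt,nlpa] -> 8 lines: liw qwko utr tpt nlpa dmrs jbocj bttx
Hunk 2: at line 5 remove [dmrs] add [vdtlc] -> 8 lines: liw qwko utr tpt nlpa vdtlc jbocj bttx
Hunk 3: at line 1 remove [utr] add [ltd] -> 8 lines: liw qwko ltd tpt nlpa vdtlc jbocj bttx
Hunk 4: at line 1 remove [ltd,tpt,nlpa] add [gucdg,ikhzu,snoz] -> 8 lines: liw qwko gucdg ikhzu snoz vdtlc jbocj bttx
Hunk 5: at line 3 remove [snoz,vdtlc] add [ktt,lbdp,lpnx] -> 9 lines: liw qwko gucdg ikhzu ktt lbdp lpnx jbocj bttx
Final line count: 9

Answer: 9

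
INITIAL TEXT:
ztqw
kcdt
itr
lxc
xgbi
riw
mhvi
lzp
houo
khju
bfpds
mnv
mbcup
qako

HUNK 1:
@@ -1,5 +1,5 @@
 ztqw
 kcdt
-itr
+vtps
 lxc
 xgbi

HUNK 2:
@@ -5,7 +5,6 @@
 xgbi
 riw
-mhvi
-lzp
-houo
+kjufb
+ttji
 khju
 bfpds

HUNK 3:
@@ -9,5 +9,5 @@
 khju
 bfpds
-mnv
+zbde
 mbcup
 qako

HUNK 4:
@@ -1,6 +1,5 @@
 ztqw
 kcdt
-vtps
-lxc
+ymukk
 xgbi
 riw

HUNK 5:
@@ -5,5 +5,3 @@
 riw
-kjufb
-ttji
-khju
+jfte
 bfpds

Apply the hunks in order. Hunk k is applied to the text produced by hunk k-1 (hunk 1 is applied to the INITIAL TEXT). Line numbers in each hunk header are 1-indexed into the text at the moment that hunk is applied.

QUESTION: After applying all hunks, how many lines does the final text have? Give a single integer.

Hunk 1: at line 1 remove [itr] add [vtps] -> 14 lines: ztqw kcdt vtps lxc xgbi riw mhvi lzp houo khju bfpds mnv mbcup qako
Hunk 2: at line 5 remove [mhvi,lzp,houo] add [kjufb,ttji] -> 13 lines: ztqw kcdt vtps lxc xgbi riw kjufb ttji khju bfpds mnv mbcup qako
Hunk 3: at line 9 remove [mnv] add [zbde] -> 13 lines: ztqw kcdt vtps lxc xgbi riw kjufb ttji khju bfpds zbde mbcup qako
Hunk 4: at line 1 remove [vtps,lxc] add [ymukk] -> 12 lines: ztqw kcdt ymukk xgbi riw kjufb ttji khju bfpds zbde mbcup qako
Hunk 5: at line 5 remove [kjufb,ttji,khju] add [jfte] -> 10 lines: ztqw kcdt ymukk xgbi riw jfte bfpds zbde mbcup qako
Final line count: 10

Answer: 10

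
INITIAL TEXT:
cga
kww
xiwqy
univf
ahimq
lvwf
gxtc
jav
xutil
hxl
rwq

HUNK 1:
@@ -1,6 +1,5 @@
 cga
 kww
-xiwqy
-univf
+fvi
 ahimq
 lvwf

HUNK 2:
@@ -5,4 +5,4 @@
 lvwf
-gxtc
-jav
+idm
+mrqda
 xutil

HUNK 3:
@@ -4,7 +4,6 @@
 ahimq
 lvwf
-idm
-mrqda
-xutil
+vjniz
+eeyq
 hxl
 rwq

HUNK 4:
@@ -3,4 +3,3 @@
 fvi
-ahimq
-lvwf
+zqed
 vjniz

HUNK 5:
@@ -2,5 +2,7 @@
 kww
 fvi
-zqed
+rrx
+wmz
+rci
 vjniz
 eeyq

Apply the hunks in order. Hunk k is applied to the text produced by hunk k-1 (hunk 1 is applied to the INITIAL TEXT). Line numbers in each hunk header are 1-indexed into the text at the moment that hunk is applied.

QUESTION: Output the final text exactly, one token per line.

Answer: cga
kww
fvi
rrx
wmz
rci
vjniz
eeyq
hxl
rwq

Derivation:
Hunk 1: at line 1 remove [xiwqy,univf] add [fvi] -> 10 lines: cga kww fvi ahimq lvwf gxtc jav xutil hxl rwq
Hunk 2: at line 5 remove [gxtc,jav] add [idm,mrqda] -> 10 lines: cga kww fvi ahimq lvwf idm mrqda xutil hxl rwq
Hunk 3: at line 4 remove [idm,mrqda,xutil] add [vjniz,eeyq] -> 9 lines: cga kww fvi ahimq lvwf vjniz eeyq hxl rwq
Hunk 4: at line 3 remove [ahimq,lvwf] add [zqed] -> 8 lines: cga kww fvi zqed vjniz eeyq hxl rwq
Hunk 5: at line 2 remove [zqed] add [rrx,wmz,rci] -> 10 lines: cga kww fvi rrx wmz rci vjniz eeyq hxl rwq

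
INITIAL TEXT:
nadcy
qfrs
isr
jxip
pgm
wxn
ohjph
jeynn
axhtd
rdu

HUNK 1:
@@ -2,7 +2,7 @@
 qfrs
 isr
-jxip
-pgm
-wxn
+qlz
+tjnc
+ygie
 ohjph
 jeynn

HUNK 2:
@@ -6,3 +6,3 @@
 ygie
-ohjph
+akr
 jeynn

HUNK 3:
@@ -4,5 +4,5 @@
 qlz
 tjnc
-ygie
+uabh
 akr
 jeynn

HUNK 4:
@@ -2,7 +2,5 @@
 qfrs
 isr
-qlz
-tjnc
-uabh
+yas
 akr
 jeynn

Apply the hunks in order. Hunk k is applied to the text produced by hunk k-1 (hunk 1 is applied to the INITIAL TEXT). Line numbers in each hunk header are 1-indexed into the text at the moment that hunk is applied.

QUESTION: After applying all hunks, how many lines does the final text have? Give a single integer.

Answer: 8

Derivation:
Hunk 1: at line 2 remove [jxip,pgm,wxn] add [qlz,tjnc,ygie] -> 10 lines: nadcy qfrs isr qlz tjnc ygie ohjph jeynn axhtd rdu
Hunk 2: at line 6 remove [ohjph] add [akr] -> 10 lines: nadcy qfrs isr qlz tjnc ygie akr jeynn axhtd rdu
Hunk 3: at line 4 remove [ygie] add [uabh] -> 10 lines: nadcy qfrs isr qlz tjnc uabh akr jeynn axhtd rdu
Hunk 4: at line 2 remove [qlz,tjnc,uabh] add [yas] -> 8 lines: nadcy qfrs isr yas akr jeynn axhtd rdu
Final line count: 8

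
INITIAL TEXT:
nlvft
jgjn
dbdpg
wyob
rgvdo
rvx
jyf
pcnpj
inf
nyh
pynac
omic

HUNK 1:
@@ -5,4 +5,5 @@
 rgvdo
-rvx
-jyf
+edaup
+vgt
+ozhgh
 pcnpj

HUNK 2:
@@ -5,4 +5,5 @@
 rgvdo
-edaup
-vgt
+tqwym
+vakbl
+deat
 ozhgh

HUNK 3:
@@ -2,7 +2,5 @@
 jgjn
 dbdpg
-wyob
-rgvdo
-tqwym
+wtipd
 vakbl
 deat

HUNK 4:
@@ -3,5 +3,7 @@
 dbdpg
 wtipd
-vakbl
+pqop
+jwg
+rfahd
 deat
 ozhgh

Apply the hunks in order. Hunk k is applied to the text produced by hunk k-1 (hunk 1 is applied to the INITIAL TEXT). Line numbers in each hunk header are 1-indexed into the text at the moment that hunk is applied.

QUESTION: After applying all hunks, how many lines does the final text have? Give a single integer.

Hunk 1: at line 5 remove [rvx,jyf] add [edaup,vgt,ozhgh] -> 13 lines: nlvft jgjn dbdpg wyob rgvdo edaup vgt ozhgh pcnpj inf nyh pynac omic
Hunk 2: at line 5 remove [edaup,vgt] add [tqwym,vakbl,deat] -> 14 lines: nlvft jgjn dbdpg wyob rgvdo tqwym vakbl deat ozhgh pcnpj inf nyh pynac omic
Hunk 3: at line 2 remove [wyob,rgvdo,tqwym] add [wtipd] -> 12 lines: nlvft jgjn dbdpg wtipd vakbl deat ozhgh pcnpj inf nyh pynac omic
Hunk 4: at line 3 remove [vakbl] add [pqop,jwg,rfahd] -> 14 lines: nlvft jgjn dbdpg wtipd pqop jwg rfahd deat ozhgh pcnpj inf nyh pynac omic
Final line count: 14

Answer: 14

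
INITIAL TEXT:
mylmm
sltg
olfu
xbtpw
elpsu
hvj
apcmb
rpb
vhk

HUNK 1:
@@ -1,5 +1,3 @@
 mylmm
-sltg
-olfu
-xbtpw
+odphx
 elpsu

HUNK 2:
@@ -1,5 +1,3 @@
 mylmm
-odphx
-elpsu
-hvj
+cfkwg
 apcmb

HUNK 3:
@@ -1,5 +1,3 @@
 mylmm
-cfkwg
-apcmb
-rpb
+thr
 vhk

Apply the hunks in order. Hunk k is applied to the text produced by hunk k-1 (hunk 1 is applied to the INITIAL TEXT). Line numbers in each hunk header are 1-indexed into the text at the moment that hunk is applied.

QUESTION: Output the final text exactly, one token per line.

Answer: mylmm
thr
vhk

Derivation:
Hunk 1: at line 1 remove [sltg,olfu,xbtpw] add [odphx] -> 7 lines: mylmm odphx elpsu hvj apcmb rpb vhk
Hunk 2: at line 1 remove [odphx,elpsu,hvj] add [cfkwg] -> 5 lines: mylmm cfkwg apcmb rpb vhk
Hunk 3: at line 1 remove [cfkwg,apcmb,rpb] add [thr] -> 3 lines: mylmm thr vhk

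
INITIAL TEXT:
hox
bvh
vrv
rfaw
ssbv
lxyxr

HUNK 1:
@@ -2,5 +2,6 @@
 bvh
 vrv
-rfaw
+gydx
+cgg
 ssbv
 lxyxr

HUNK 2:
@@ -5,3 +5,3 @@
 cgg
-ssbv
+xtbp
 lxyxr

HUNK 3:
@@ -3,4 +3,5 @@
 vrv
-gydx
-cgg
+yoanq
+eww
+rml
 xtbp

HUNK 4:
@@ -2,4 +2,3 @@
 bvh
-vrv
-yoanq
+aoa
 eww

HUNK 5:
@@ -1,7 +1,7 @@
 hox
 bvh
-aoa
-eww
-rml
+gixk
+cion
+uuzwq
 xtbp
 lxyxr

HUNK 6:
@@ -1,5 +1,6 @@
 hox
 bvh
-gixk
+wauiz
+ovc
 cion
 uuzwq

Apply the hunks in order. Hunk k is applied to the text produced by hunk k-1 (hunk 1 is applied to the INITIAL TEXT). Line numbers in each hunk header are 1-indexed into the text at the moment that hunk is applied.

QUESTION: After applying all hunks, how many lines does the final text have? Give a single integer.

Answer: 8

Derivation:
Hunk 1: at line 2 remove [rfaw] add [gydx,cgg] -> 7 lines: hox bvh vrv gydx cgg ssbv lxyxr
Hunk 2: at line 5 remove [ssbv] add [xtbp] -> 7 lines: hox bvh vrv gydx cgg xtbp lxyxr
Hunk 3: at line 3 remove [gydx,cgg] add [yoanq,eww,rml] -> 8 lines: hox bvh vrv yoanq eww rml xtbp lxyxr
Hunk 4: at line 2 remove [vrv,yoanq] add [aoa] -> 7 lines: hox bvh aoa eww rml xtbp lxyxr
Hunk 5: at line 1 remove [aoa,eww,rml] add [gixk,cion,uuzwq] -> 7 lines: hox bvh gixk cion uuzwq xtbp lxyxr
Hunk 6: at line 1 remove [gixk] add [wauiz,ovc] -> 8 lines: hox bvh wauiz ovc cion uuzwq xtbp lxyxr
Final line count: 8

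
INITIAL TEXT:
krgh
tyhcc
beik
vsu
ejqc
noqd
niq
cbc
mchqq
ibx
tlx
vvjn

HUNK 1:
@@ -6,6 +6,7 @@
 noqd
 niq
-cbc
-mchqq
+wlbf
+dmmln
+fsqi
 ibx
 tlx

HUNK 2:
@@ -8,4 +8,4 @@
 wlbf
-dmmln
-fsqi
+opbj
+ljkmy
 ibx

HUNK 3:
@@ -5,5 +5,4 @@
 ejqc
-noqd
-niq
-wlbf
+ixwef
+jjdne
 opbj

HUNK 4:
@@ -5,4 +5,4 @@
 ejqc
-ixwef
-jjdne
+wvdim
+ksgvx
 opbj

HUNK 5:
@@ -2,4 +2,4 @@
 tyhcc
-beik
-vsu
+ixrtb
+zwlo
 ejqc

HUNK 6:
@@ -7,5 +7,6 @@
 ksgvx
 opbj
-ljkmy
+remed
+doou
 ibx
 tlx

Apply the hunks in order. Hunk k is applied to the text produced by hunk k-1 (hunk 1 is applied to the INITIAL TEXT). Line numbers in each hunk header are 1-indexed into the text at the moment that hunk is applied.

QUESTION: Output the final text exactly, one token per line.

Answer: krgh
tyhcc
ixrtb
zwlo
ejqc
wvdim
ksgvx
opbj
remed
doou
ibx
tlx
vvjn

Derivation:
Hunk 1: at line 6 remove [cbc,mchqq] add [wlbf,dmmln,fsqi] -> 13 lines: krgh tyhcc beik vsu ejqc noqd niq wlbf dmmln fsqi ibx tlx vvjn
Hunk 2: at line 8 remove [dmmln,fsqi] add [opbj,ljkmy] -> 13 lines: krgh tyhcc beik vsu ejqc noqd niq wlbf opbj ljkmy ibx tlx vvjn
Hunk 3: at line 5 remove [noqd,niq,wlbf] add [ixwef,jjdne] -> 12 lines: krgh tyhcc beik vsu ejqc ixwef jjdne opbj ljkmy ibx tlx vvjn
Hunk 4: at line 5 remove [ixwef,jjdne] add [wvdim,ksgvx] -> 12 lines: krgh tyhcc beik vsu ejqc wvdim ksgvx opbj ljkmy ibx tlx vvjn
Hunk 5: at line 2 remove [beik,vsu] add [ixrtb,zwlo] -> 12 lines: krgh tyhcc ixrtb zwlo ejqc wvdim ksgvx opbj ljkmy ibx tlx vvjn
Hunk 6: at line 7 remove [ljkmy] add [remed,doou] -> 13 lines: krgh tyhcc ixrtb zwlo ejqc wvdim ksgvx opbj remed doou ibx tlx vvjn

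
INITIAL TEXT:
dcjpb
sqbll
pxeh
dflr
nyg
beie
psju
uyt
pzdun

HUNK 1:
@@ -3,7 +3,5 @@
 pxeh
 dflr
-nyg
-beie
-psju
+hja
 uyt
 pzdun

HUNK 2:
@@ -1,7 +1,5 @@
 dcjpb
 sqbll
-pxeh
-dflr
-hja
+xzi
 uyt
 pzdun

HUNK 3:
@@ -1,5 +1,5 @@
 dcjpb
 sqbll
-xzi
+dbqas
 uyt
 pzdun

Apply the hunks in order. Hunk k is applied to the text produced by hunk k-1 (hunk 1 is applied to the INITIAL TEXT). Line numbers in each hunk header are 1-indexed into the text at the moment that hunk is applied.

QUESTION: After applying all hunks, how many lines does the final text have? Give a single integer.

Hunk 1: at line 3 remove [nyg,beie,psju] add [hja] -> 7 lines: dcjpb sqbll pxeh dflr hja uyt pzdun
Hunk 2: at line 1 remove [pxeh,dflr,hja] add [xzi] -> 5 lines: dcjpb sqbll xzi uyt pzdun
Hunk 3: at line 1 remove [xzi] add [dbqas] -> 5 lines: dcjpb sqbll dbqas uyt pzdun
Final line count: 5

Answer: 5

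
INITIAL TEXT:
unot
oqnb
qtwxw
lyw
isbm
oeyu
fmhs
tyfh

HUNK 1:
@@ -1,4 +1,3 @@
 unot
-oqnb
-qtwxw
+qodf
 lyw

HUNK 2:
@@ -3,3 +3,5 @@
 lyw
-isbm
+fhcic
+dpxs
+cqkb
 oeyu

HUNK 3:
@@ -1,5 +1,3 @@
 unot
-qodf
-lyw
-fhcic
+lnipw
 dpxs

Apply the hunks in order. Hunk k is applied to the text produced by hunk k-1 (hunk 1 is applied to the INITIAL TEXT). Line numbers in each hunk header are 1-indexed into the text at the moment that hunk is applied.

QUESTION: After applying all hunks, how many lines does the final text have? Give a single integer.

Answer: 7

Derivation:
Hunk 1: at line 1 remove [oqnb,qtwxw] add [qodf] -> 7 lines: unot qodf lyw isbm oeyu fmhs tyfh
Hunk 2: at line 3 remove [isbm] add [fhcic,dpxs,cqkb] -> 9 lines: unot qodf lyw fhcic dpxs cqkb oeyu fmhs tyfh
Hunk 3: at line 1 remove [qodf,lyw,fhcic] add [lnipw] -> 7 lines: unot lnipw dpxs cqkb oeyu fmhs tyfh
Final line count: 7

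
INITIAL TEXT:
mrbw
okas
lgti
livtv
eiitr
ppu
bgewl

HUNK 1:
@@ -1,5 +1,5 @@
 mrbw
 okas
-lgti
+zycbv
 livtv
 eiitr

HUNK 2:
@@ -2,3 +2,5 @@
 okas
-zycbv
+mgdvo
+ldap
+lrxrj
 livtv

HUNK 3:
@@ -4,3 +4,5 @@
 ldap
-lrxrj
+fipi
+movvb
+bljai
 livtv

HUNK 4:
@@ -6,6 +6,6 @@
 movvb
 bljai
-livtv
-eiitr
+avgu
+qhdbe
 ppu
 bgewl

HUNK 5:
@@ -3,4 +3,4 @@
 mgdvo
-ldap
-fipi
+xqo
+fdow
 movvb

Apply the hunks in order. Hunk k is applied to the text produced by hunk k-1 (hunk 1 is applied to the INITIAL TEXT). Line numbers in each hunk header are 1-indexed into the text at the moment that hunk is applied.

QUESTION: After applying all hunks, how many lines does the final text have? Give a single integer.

Hunk 1: at line 1 remove [lgti] add [zycbv] -> 7 lines: mrbw okas zycbv livtv eiitr ppu bgewl
Hunk 2: at line 2 remove [zycbv] add [mgdvo,ldap,lrxrj] -> 9 lines: mrbw okas mgdvo ldap lrxrj livtv eiitr ppu bgewl
Hunk 3: at line 4 remove [lrxrj] add [fipi,movvb,bljai] -> 11 lines: mrbw okas mgdvo ldap fipi movvb bljai livtv eiitr ppu bgewl
Hunk 4: at line 6 remove [livtv,eiitr] add [avgu,qhdbe] -> 11 lines: mrbw okas mgdvo ldap fipi movvb bljai avgu qhdbe ppu bgewl
Hunk 5: at line 3 remove [ldap,fipi] add [xqo,fdow] -> 11 lines: mrbw okas mgdvo xqo fdow movvb bljai avgu qhdbe ppu bgewl
Final line count: 11

Answer: 11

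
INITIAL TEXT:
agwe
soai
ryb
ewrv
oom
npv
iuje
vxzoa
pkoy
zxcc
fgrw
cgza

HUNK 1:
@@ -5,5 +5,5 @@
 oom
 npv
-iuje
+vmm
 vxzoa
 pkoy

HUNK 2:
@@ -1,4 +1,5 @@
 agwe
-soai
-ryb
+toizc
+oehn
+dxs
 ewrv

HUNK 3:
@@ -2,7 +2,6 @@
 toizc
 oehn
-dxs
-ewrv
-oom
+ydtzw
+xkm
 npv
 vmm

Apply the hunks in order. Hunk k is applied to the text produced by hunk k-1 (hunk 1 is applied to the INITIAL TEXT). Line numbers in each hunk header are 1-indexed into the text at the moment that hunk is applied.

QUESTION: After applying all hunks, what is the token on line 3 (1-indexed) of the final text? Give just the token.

Hunk 1: at line 5 remove [iuje] add [vmm] -> 12 lines: agwe soai ryb ewrv oom npv vmm vxzoa pkoy zxcc fgrw cgza
Hunk 2: at line 1 remove [soai,ryb] add [toizc,oehn,dxs] -> 13 lines: agwe toizc oehn dxs ewrv oom npv vmm vxzoa pkoy zxcc fgrw cgza
Hunk 3: at line 2 remove [dxs,ewrv,oom] add [ydtzw,xkm] -> 12 lines: agwe toizc oehn ydtzw xkm npv vmm vxzoa pkoy zxcc fgrw cgza
Final line 3: oehn

Answer: oehn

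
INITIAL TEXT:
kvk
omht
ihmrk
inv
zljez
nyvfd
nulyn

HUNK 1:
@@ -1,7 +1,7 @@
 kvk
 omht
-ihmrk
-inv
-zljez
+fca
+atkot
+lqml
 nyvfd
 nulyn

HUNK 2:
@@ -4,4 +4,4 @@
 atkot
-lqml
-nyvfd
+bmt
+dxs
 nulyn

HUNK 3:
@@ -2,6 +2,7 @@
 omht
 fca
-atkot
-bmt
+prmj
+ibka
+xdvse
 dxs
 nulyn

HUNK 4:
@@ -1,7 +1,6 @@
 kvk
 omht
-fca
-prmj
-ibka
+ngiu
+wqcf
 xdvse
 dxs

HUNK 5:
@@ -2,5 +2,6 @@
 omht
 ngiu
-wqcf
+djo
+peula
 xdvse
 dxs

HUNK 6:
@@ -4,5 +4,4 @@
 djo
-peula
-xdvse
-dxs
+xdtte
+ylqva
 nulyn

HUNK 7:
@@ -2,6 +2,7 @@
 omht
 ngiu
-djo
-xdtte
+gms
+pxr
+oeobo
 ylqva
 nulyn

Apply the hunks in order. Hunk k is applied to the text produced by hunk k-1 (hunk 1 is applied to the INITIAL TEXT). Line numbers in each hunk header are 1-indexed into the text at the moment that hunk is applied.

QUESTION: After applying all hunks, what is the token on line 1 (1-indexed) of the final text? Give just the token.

Hunk 1: at line 1 remove [ihmrk,inv,zljez] add [fca,atkot,lqml] -> 7 lines: kvk omht fca atkot lqml nyvfd nulyn
Hunk 2: at line 4 remove [lqml,nyvfd] add [bmt,dxs] -> 7 lines: kvk omht fca atkot bmt dxs nulyn
Hunk 3: at line 2 remove [atkot,bmt] add [prmj,ibka,xdvse] -> 8 lines: kvk omht fca prmj ibka xdvse dxs nulyn
Hunk 4: at line 1 remove [fca,prmj,ibka] add [ngiu,wqcf] -> 7 lines: kvk omht ngiu wqcf xdvse dxs nulyn
Hunk 5: at line 2 remove [wqcf] add [djo,peula] -> 8 lines: kvk omht ngiu djo peula xdvse dxs nulyn
Hunk 6: at line 4 remove [peula,xdvse,dxs] add [xdtte,ylqva] -> 7 lines: kvk omht ngiu djo xdtte ylqva nulyn
Hunk 7: at line 2 remove [djo,xdtte] add [gms,pxr,oeobo] -> 8 lines: kvk omht ngiu gms pxr oeobo ylqva nulyn
Final line 1: kvk

Answer: kvk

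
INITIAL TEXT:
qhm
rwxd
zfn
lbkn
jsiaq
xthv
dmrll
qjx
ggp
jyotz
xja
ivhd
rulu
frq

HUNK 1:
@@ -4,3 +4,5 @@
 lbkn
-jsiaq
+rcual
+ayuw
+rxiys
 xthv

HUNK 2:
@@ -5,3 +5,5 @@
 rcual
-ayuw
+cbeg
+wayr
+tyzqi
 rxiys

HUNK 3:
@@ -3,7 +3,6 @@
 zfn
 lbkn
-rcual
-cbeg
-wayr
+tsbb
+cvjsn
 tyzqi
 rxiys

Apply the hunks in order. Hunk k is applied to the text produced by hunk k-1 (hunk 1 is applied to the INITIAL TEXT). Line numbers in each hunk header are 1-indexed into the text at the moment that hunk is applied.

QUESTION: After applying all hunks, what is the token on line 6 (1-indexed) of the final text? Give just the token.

Hunk 1: at line 4 remove [jsiaq] add [rcual,ayuw,rxiys] -> 16 lines: qhm rwxd zfn lbkn rcual ayuw rxiys xthv dmrll qjx ggp jyotz xja ivhd rulu frq
Hunk 2: at line 5 remove [ayuw] add [cbeg,wayr,tyzqi] -> 18 lines: qhm rwxd zfn lbkn rcual cbeg wayr tyzqi rxiys xthv dmrll qjx ggp jyotz xja ivhd rulu frq
Hunk 3: at line 3 remove [rcual,cbeg,wayr] add [tsbb,cvjsn] -> 17 lines: qhm rwxd zfn lbkn tsbb cvjsn tyzqi rxiys xthv dmrll qjx ggp jyotz xja ivhd rulu frq
Final line 6: cvjsn

Answer: cvjsn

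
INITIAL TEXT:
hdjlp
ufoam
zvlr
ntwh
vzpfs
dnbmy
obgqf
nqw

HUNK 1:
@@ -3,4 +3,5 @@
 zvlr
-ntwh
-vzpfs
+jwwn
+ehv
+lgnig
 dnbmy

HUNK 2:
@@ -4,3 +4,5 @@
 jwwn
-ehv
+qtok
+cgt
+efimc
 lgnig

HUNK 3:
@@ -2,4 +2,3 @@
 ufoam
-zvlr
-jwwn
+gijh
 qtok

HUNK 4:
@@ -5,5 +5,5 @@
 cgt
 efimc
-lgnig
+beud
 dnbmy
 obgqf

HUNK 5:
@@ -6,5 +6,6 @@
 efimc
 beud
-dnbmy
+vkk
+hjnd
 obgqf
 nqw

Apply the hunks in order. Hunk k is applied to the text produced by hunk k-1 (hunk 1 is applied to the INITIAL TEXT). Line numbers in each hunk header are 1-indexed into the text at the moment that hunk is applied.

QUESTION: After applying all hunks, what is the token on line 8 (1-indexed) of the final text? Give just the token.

Hunk 1: at line 3 remove [ntwh,vzpfs] add [jwwn,ehv,lgnig] -> 9 lines: hdjlp ufoam zvlr jwwn ehv lgnig dnbmy obgqf nqw
Hunk 2: at line 4 remove [ehv] add [qtok,cgt,efimc] -> 11 lines: hdjlp ufoam zvlr jwwn qtok cgt efimc lgnig dnbmy obgqf nqw
Hunk 3: at line 2 remove [zvlr,jwwn] add [gijh] -> 10 lines: hdjlp ufoam gijh qtok cgt efimc lgnig dnbmy obgqf nqw
Hunk 4: at line 5 remove [lgnig] add [beud] -> 10 lines: hdjlp ufoam gijh qtok cgt efimc beud dnbmy obgqf nqw
Hunk 5: at line 6 remove [dnbmy] add [vkk,hjnd] -> 11 lines: hdjlp ufoam gijh qtok cgt efimc beud vkk hjnd obgqf nqw
Final line 8: vkk

Answer: vkk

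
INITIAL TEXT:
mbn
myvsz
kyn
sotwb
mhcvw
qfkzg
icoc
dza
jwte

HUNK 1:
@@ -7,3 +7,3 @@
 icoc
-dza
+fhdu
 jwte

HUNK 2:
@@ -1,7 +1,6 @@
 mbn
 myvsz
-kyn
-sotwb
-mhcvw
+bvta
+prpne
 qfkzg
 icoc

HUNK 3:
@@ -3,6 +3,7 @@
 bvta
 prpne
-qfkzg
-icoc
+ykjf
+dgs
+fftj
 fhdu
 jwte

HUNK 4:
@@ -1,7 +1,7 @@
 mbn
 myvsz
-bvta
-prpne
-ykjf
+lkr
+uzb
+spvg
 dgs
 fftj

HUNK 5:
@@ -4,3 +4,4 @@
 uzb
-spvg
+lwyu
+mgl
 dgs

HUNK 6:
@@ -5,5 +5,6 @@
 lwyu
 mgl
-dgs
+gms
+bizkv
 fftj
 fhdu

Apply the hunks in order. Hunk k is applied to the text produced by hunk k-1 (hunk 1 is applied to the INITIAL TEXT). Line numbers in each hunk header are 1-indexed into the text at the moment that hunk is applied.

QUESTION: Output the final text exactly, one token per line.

Answer: mbn
myvsz
lkr
uzb
lwyu
mgl
gms
bizkv
fftj
fhdu
jwte

Derivation:
Hunk 1: at line 7 remove [dza] add [fhdu] -> 9 lines: mbn myvsz kyn sotwb mhcvw qfkzg icoc fhdu jwte
Hunk 2: at line 1 remove [kyn,sotwb,mhcvw] add [bvta,prpne] -> 8 lines: mbn myvsz bvta prpne qfkzg icoc fhdu jwte
Hunk 3: at line 3 remove [qfkzg,icoc] add [ykjf,dgs,fftj] -> 9 lines: mbn myvsz bvta prpne ykjf dgs fftj fhdu jwte
Hunk 4: at line 1 remove [bvta,prpne,ykjf] add [lkr,uzb,spvg] -> 9 lines: mbn myvsz lkr uzb spvg dgs fftj fhdu jwte
Hunk 5: at line 4 remove [spvg] add [lwyu,mgl] -> 10 lines: mbn myvsz lkr uzb lwyu mgl dgs fftj fhdu jwte
Hunk 6: at line 5 remove [dgs] add [gms,bizkv] -> 11 lines: mbn myvsz lkr uzb lwyu mgl gms bizkv fftj fhdu jwte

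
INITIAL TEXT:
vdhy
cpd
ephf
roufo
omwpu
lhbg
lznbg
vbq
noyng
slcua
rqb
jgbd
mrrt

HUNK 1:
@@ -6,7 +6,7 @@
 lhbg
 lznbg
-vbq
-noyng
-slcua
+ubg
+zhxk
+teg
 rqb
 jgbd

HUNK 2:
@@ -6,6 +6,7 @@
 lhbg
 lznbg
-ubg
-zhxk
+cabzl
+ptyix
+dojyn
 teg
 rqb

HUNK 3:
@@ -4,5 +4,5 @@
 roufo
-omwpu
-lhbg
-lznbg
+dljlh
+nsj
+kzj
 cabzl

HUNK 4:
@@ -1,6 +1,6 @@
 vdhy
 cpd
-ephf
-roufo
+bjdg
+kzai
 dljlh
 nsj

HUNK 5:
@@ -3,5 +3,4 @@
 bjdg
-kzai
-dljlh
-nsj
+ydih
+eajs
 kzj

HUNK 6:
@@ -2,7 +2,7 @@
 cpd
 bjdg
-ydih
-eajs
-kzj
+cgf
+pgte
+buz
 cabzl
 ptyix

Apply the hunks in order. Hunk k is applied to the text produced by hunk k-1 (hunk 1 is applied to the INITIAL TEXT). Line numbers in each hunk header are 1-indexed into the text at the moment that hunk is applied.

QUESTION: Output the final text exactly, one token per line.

Answer: vdhy
cpd
bjdg
cgf
pgte
buz
cabzl
ptyix
dojyn
teg
rqb
jgbd
mrrt

Derivation:
Hunk 1: at line 6 remove [vbq,noyng,slcua] add [ubg,zhxk,teg] -> 13 lines: vdhy cpd ephf roufo omwpu lhbg lznbg ubg zhxk teg rqb jgbd mrrt
Hunk 2: at line 6 remove [ubg,zhxk] add [cabzl,ptyix,dojyn] -> 14 lines: vdhy cpd ephf roufo omwpu lhbg lznbg cabzl ptyix dojyn teg rqb jgbd mrrt
Hunk 3: at line 4 remove [omwpu,lhbg,lznbg] add [dljlh,nsj,kzj] -> 14 lines: vdhy cpd ephf roufo dljlh nsj kzj cabzl ptyix dojyn teg rqb jgbd mrrt
Hunk 4: at line 1 remove [ephf,roufo] add [bjdg,kzai] -> 14 lines: vdhy cpd bjdg kzai dljlh nsj kzj cabzl ptyix dojyn teg rqb jgbd mrrt
Hunk 5: at line 3 remove [kzai,dljlh,nsj] add [ydih,eajs] -> 13 lines: vdhy cpd bjdg ydih eajs kzj cabzl ptyix dojyn teg rqb jgbd mrrt
Hunk 6: at line 2 remove [ydih,eajs,kzj] add [cgf,pgte,buz] -> 13 lines: vdhy cpd bjdg cgf pgte buz cabzl ptyix dojyn teg rqb jgbd mrrt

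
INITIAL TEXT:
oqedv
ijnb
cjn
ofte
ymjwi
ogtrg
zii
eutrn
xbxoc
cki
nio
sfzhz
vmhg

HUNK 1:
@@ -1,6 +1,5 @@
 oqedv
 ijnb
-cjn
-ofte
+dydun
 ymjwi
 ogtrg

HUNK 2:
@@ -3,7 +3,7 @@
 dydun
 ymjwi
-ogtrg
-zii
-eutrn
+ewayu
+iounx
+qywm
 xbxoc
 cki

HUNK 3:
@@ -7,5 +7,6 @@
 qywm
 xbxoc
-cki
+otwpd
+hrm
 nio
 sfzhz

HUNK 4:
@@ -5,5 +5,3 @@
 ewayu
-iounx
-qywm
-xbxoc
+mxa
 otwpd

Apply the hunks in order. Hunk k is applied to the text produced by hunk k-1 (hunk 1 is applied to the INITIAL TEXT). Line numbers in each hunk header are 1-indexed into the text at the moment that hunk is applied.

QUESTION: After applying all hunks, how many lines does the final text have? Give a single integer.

Hunk 1: at line 1 remove [cjn,ofte] add [dydun] -> 12 lines: oqedv ijnb dydun ymjwi ogtrg zii eutrn xbxoc cki nio sfzhz vmhg
Hunk 2: at line 3 remove [ogtrg,zii,eutrn] add [ewayu,iounx,qywm] -> 12 lines: oqedv ijnb dydun ymjwi ewayu iounx qywm xbxoc cki nio sfzhz vmhg
Hunk 3: at line 7 remove [cki] add [otwpd,hrm] -> 13 lines: oqedv ijnb dydun ymjwi ewayu iounx qywm xbxoc otwpd hrm nio sfzhz vmhg
Hunk 4: at line 5 remove [iounx,qywm,xbxoc] add [mxa] -> 11 lines: oqedv ijnb dydun ymjwi ewayu mxa otwpd hrm nio sfzhz vmhg
Final line count: 11

Answer: 11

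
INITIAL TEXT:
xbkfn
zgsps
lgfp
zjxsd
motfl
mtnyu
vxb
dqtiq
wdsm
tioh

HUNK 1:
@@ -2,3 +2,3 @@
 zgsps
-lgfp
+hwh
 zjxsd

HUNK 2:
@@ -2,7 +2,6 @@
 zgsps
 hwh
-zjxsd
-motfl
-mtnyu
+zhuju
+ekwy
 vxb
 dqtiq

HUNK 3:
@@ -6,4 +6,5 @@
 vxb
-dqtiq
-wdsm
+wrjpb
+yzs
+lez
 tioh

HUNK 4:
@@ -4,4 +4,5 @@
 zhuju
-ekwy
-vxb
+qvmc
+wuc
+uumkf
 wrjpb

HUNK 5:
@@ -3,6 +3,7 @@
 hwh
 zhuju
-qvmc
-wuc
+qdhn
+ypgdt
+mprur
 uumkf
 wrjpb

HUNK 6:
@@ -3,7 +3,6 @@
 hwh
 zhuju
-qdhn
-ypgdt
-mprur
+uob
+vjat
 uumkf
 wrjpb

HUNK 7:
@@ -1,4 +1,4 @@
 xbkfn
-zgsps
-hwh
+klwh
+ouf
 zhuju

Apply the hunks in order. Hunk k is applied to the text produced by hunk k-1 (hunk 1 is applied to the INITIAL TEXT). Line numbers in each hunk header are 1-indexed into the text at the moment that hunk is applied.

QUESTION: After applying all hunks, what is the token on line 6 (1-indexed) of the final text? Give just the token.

Hunk 1: at line 2 remove [lgfp] add [hwh] -> 10 lines: xbkfn zgsps hwh zjxsd motfl mtnyu vxb dqtiq wdsm tioh
Hunk 2: at line 2 remove [zjxsd,motfl,mtnyu] add [zhuju,ekwy] -> 9 lines: xbkfn zgsps hwh zhuju ekwy vxb dqtiq wdsm tioh
Hunk 3: at line 6 remove [dqtiq,wdsm] add [wrjpb,yzs,lez] -> 10 lines: xbkfn zgsps hwh zhuju ekwy vxb wrjpb yzs lez tioh
Hunk 4: at line 4 remove [ekwy,vxb] add [qvmc,wuc,uumkf] -> 11 lines: xbkfn zgsps hwh zhuju qvmc wuc uumkf wrjpb yzs lez tioh
Hunk 5: at line 3 remove [qvmc,wuc] add [qdhn,ypgdt,mprur] -> 12 lines: xbkfn zgsps hwh zhuju qdhn ypgdt mprur uumkf wrjpb yzs lez tioh
Hunk 6: at line 3 remove [qdhn,ypgdt,mprur] add [uob,vjat] -> 11 lines: xbkfn zgsps hwh zhuju uob vjat uumkf wrjpb yzs lez tioh
Hunk 7: at line 1 remove [zgsps,hwh] add [klwh,ouf] -> 11 lines: xbkfn klwh ouf zhuju uob vjat uumkf wrjpb yzs lez tioh
Final line 6: vjat

Answer: vjat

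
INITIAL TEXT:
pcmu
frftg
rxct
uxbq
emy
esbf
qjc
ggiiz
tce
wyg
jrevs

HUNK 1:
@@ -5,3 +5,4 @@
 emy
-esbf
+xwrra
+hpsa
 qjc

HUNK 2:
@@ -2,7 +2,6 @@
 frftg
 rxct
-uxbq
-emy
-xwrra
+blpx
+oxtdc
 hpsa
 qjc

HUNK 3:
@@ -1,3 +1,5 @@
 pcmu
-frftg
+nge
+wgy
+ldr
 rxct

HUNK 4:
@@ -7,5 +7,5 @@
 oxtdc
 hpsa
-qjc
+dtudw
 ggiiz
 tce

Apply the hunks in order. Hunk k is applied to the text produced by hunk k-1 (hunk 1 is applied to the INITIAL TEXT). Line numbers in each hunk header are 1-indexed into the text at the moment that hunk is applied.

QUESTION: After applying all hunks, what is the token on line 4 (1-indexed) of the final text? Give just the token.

Answer: ldr

Derivation:
Hunk 1: at line 5 remove [esbf] add [xwrra,hpsa] -> 12 lines: pcmu frftg rxct uxbq emy xwrra hpsa qjc ggiiz tce wyg jrevs
Hunk 2: at line 2 remove [uxbq,emy,xwrra] add [blpx,oxtdc] -> 11 lines: pcmu frftg rxct blpx oxtdc hpsa qjc ggiiz tce wyg jrevs
Hunk 3: at line 1 remove [frftg] add [nge,wgy,ldr] -> 13 lines: pcmu nge wgy ldr rxct blpx oxtdc hpsa qjc ggiiz tce wyg jrevs
Hunk 4: at line 7 remove [qjc] add [dtudw] -> 13 lines: pcmu nge wgy ldr rxct blpx oxtdc hpsa dtudw ggiiz tce wyg jrevs
Final line 4: ldr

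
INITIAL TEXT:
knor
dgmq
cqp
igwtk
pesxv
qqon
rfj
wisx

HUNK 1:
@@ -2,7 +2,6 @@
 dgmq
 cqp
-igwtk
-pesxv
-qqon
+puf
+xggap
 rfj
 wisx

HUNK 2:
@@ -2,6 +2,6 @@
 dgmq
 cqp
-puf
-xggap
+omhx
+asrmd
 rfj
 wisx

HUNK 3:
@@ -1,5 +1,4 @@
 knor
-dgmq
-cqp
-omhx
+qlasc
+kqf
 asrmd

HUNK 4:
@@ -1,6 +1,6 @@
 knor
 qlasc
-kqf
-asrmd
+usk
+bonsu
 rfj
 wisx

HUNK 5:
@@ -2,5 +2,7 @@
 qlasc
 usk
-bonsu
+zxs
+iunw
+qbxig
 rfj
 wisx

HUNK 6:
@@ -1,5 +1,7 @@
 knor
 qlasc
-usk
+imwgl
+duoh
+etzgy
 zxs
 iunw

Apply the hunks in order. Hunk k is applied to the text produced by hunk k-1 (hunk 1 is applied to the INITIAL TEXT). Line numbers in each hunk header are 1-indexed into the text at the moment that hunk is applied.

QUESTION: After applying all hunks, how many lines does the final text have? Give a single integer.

Answer: 10

Derivation:
Hunk 1: at line 2 remove [igwtk,pesxv,qqon] add [puf,xggap] -> 7 lines: knor dgmq cqp puf xggap rfj wisx
Hunk 2: at line 2 remove [puf,xggap] add [omhx,asrmd] -> 7 lines: knor dgmq cqp omhx asrmd rfj wisx
Hunk 3: at line 1 remove [dgmq,cqp,omhx] add [qlasc,kqf] -> 6 lines: knor qlasc kqf asrmd rfj wisx
Hunk 4: at line 1 remove [kqf,asrmd] add [usk,bonsu] -> 6 lines: knor qlasc usk bonsu rfj wisx
Hunk 5: at line 2 remove [bonsu] add [zxs,iunw,qbxig] -> 8 lines: knor qlasc usk zxs iunw qbxig rfj wisx
Hunk 6: at line 1 remove [usk] add [imwgl,duoh,etzgy] -> 10 lines: knor qlasc imwgl duoh etzgy zxs iunw qbxig rfj wisx
Final line count: 10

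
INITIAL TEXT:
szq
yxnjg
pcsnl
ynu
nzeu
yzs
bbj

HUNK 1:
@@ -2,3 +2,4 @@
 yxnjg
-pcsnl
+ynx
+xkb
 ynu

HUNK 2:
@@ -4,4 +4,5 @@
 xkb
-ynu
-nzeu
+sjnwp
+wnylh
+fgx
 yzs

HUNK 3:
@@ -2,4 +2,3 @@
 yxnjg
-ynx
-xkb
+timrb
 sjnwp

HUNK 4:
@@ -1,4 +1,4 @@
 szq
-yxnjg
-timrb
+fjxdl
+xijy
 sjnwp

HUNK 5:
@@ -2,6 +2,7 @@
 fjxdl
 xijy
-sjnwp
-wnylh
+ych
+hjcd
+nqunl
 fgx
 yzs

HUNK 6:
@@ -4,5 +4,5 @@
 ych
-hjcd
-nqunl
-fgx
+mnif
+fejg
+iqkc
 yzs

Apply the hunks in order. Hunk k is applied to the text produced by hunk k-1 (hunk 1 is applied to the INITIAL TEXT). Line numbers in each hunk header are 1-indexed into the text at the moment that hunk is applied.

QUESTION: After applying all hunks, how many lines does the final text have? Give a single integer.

Hunk 1: at line 2 remove [pcsnl] add [ynx,xkb] -> 8 lines: szq yxnjg ynx xkb ynu nzeu yzs bbj
Hunk 2: at line 4 remove [ynu,nzeu] add [sjnwp,wnylh,fgx] -> 9 lines: szq yxnjg ynx xkb sjnwp wnylh fgx yzs bbj
Hunk 3: at line 2 remove [ynx,xkb] add [timrb] -> 8 lines: szq yxnjg timrb sjnwp wnylh fgx yzs bbj
Hunk 4: at line 1 remove [yxnjg,timrb] add [fjxdl,xijy] -> 8 lines: szq fjxdl xijy sjnwp wnylh fgx yzs bbj
Hunk 5: at line 2 remove [sjnwp,wnylh] add [ych,hjcd,nqunl] -> 9 lines: szq fjxdl xijy ych hjcd nqunl fgx yzs bbj
Hunk 6: at line 4 remove [hjcd,nqunl,fgx] add [mnif,fejg,iqkc] -> 9 lines: szq fjxdl xijy ych mnif fejg iqkc yzs bbj
Final line count: 9

Answer: 9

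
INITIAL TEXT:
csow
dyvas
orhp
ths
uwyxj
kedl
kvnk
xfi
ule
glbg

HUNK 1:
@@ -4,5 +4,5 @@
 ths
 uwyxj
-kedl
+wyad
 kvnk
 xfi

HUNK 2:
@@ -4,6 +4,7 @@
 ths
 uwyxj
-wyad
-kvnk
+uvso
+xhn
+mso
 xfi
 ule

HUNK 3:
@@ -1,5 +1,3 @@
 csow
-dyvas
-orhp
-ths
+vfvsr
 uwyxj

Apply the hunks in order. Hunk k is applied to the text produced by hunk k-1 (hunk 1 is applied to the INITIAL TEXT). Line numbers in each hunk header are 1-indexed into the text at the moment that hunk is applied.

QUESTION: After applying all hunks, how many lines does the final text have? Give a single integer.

Hunk 1: at line 4 remove [kedl] add [wyad] -> 10 lines: csow dyvas orhp ths uwyxj wyad kvnk xfi ule glbg
Hunk 2: at line 4 remove [wyad,kvnk] add [uvso,xhn,mso] -> 11 lines: csow dyvas orhp ths uwyxj uvso xhn mso xfi ule glbg
Hunk 3: at line 1 remove [dyvas,orhp,ths] add [vfvsr] -> 9 lines: csow vfvsr uwyxj uvso xhn mso xfi ule glbg
Final line count: 9

Answer: 9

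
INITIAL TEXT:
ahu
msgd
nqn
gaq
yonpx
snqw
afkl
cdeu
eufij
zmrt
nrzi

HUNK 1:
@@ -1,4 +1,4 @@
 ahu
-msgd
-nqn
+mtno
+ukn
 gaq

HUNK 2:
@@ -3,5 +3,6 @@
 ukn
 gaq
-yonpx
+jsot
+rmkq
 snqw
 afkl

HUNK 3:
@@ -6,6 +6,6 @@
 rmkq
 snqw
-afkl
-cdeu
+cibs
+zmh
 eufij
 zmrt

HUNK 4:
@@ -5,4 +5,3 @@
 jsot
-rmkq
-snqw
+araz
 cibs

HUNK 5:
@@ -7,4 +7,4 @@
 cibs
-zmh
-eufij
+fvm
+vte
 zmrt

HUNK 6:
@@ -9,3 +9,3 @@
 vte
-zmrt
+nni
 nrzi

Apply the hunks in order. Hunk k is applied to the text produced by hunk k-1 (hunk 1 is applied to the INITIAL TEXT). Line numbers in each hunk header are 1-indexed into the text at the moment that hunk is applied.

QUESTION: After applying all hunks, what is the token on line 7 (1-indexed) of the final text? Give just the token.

Answer: cibs

Derivation:
Hunk 1: at line 1 remove [msgd,nqn] add [mtno,ukn] -> 11 lines: ahu mtno ukn gaq yonpx snqw afkl cdeu eufij zmrt nrzi
Hunk 2: at line 3 remove [yonpx] add [jsot,rmkq] -> 12 lines: ahu mtno ukn gaq jsot rmkq snqw afkl cdeu eufij zmrt nrzi
Hunk 3: at line 6 remove [afkl,cdeu] add [cibs,zmh] -> 12 lines: ahu mtno ukn gaq jsot rmkq snqw cibs zmh eufij zmrt nrzi
Hunk 4: at line 5 remove [rmkq,snqw] add [araz] -> 11 lines: ahu mtno ukn gaq jsot araz cibs zmh eufij zmrt nrzi
Hunk 5: at line 7 remove [zmh,eufij] add [fvm,vte] -> 11 lines: ahu mtno ukn gaq jsot araz cibs fvm vte zmrt nrzi
Hunk 6: at line 9 remove [zmrt] add [nni] -> 11 lines: ahu mtno ukn gaq jsot araz cibs fvm vte nni nrzi
Final line 7: cibs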